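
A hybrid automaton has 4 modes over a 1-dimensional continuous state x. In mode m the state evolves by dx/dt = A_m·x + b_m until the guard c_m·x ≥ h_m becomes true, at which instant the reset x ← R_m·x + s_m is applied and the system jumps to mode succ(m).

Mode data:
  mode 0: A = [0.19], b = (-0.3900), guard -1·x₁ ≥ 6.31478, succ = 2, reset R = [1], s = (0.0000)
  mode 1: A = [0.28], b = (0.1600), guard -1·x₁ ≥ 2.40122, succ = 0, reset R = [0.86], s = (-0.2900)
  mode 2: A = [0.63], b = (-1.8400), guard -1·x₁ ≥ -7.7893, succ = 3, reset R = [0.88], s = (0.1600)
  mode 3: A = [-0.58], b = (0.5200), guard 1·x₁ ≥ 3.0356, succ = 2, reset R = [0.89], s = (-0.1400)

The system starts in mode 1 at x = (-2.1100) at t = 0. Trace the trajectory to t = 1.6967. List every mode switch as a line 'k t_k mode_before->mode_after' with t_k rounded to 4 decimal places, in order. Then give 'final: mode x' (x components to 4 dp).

Mode 1: guard c·x = 2.4012 hit at Δt = 0.6191 (t = 0.6191), x⁻ = (-2.4012) → reset → x⁺ = (-2.3550), jump to mode 0
Mode 0: flow for 1.0776 to horizon, guard not reached → x = (-3.3565)

1 0.6191 1->0
final: 0 -3.3565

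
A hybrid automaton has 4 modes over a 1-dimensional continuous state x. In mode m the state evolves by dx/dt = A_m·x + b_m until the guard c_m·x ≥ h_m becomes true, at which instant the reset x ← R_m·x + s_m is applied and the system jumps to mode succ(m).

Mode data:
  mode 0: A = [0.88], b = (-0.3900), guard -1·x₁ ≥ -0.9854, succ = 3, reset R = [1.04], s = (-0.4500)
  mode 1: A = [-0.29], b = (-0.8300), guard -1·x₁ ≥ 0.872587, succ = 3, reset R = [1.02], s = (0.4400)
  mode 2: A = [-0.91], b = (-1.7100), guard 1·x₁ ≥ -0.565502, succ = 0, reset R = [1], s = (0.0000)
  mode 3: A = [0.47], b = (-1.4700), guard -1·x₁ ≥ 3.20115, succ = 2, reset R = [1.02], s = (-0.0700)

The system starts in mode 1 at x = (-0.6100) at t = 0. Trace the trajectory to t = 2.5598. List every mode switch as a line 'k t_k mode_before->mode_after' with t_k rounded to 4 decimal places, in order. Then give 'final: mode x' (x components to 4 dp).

1 0.4275 1->3
2 1.6411 3->2
final: 2 -2.5102

Mode 1: guard c·x = 0.8726 hit at Δt = 0.4275 (t = 0.4275), x⁻ = (-0.8726) → reset → x⁺ = (-0.4500), jump to mode 3
Mode 3: guard c·x = 3.2012 hit at Δt = 1.2136 (t = 1.6411), x⁻ = (-3.2012) → reset → x⁺ = (-3.3352), jump to mode 2
Mode 2: flow for 0.9187 to horizon, guard not reached → x = (-2.5102)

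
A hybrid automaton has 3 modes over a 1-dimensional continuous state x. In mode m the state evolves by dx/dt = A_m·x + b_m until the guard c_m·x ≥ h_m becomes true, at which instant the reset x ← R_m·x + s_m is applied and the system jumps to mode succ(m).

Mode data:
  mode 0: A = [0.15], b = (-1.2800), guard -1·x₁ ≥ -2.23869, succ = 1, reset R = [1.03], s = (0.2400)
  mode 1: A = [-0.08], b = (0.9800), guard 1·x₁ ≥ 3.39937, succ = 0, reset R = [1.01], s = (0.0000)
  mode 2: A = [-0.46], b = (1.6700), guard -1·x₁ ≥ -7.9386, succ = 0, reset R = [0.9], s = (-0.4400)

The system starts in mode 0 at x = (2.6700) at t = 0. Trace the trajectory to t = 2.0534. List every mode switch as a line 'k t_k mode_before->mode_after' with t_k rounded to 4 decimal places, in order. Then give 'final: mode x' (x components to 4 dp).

1 0.4732 0->1
2 1.6240 1->0
final: 0 3.0941

Mode 0: guard c·x = -2.2387 hit at Δt = 0.4732 (t = 0.4732), x⁻ = (2.2387) → reset → x⁺ = (2.5459), jump to mode 1
Mode 1: guard c·x = 3.3994 hit at Δt = 1.1508 (t = 1.6240), x⁻ = (3.3994) → reset → x⁺ = (3.4334), jump to mode 0
Mode 0: flow for 0.4294 to horizon, guard not reached → x = (3.0941)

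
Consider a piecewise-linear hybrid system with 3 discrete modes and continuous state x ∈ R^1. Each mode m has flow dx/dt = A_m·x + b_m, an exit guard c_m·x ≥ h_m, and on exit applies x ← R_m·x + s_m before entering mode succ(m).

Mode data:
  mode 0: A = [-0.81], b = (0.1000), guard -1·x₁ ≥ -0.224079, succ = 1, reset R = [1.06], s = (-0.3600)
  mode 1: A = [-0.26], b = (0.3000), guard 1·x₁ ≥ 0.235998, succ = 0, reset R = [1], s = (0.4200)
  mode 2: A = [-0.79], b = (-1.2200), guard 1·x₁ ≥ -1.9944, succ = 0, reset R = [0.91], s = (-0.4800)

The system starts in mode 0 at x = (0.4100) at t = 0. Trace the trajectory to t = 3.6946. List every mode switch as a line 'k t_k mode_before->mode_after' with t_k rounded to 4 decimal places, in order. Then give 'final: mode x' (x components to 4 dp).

1 1.2920 0->1
2 2.5601 1->0
final: 0 0.3359

Mode 0: guard c·x = -0.2241 hit at Δt = 1.2920 (t = 1.2920), x⁻ = (0.2241) → reset → x⁺ = (-0.1225), jump to mode 1
Mode 1: guard c·x = 0.2360 hit at Δt = 1.2681 (t = 2.5601), x⁻ = (0.2360) → reset → x⁺ = (0.6560), jump to mode 0
Mode 0: flow for 1.1345 to horizon, guard not reached → x = (0.3359)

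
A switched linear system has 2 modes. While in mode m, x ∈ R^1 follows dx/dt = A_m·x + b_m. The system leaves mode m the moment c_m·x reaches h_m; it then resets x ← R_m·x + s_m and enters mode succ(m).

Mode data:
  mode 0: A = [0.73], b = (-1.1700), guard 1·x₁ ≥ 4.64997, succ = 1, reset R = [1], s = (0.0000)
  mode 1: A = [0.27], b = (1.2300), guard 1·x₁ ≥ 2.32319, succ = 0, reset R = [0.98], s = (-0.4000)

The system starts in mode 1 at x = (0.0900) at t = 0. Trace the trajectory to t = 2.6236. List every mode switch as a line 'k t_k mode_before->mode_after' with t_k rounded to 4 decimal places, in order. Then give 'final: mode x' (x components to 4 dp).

1 1.4538 1->0
final: 0 2.2463

Mode 1: guard c·x = 2.3232 hit at Δt = 1.4538 (t = 1.4538), x⁻ = (2.3232) → reset → x⁺ = (1.8767), jump to mode 0
Mode 0: flow for 1.1698 to horizon, guard not reached → x = (2.2463)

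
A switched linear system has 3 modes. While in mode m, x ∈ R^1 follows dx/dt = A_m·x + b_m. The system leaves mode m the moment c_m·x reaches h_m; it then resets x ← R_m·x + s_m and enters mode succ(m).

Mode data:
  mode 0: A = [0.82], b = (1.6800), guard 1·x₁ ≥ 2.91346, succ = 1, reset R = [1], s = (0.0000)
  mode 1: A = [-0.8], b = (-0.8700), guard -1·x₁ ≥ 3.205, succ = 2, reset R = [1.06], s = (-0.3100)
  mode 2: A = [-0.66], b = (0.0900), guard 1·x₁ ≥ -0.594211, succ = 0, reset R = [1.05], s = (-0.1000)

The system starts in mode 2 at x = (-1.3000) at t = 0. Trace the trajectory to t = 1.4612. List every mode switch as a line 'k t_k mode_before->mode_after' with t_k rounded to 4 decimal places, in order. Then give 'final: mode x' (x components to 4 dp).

1 1.0243 2->0
final: 0 -0.1531

Mode 2: guard c·x = -0.5942 hit at Δt = 1.0243 (t = 1.0243), x⁻ = (-0.5942) → reset → x⁺ = (-0.7239), jump to mode 0
Mode 0: flow for 0.4369 to horizon, guard not reached → x = (-0.1531)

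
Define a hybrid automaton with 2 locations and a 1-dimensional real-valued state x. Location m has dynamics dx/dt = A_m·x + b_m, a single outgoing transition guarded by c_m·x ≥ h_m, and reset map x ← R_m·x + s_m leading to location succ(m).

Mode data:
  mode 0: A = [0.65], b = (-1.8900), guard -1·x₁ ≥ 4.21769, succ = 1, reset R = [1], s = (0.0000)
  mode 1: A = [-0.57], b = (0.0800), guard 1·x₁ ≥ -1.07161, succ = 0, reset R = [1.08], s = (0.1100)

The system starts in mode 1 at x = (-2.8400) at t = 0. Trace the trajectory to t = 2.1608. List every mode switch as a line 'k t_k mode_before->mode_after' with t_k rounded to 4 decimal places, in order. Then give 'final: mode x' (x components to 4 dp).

Mode 1: guard c·x = -1.0716 hit at Δt = 1.5786 (t = 1.5786), x⁻ = (-1.0716) → reset → x⁺ = (-1.0473), jump to mode 0
Mode 0: flow for 0.5822 to horizon, guard not reached → x = (-2.8666)

1 1.5786 1->0
final: 0 -2.8666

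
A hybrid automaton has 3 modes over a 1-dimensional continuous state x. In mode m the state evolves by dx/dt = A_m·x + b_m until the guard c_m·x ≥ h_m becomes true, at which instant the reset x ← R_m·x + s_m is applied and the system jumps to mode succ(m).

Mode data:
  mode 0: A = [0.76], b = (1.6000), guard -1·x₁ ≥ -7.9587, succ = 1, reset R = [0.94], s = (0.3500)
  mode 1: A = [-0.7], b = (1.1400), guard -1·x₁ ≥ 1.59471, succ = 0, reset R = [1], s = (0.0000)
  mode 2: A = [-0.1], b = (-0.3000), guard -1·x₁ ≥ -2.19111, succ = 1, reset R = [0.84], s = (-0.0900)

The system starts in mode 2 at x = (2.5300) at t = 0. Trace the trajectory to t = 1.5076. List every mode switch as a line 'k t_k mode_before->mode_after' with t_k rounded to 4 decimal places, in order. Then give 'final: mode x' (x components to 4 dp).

Mode 2: guard c·x = -2.1911 hit at Δt = 0.6324 (t = 0.6324), x⁻ = (2.1911) → reset → x⁺ = (1.7505), jump to mode 1
Mode 1: flow for 0.8752 to horizon, guard not reached → x = (1.6947)

1 0.6324 2->1
final: 1 1.6947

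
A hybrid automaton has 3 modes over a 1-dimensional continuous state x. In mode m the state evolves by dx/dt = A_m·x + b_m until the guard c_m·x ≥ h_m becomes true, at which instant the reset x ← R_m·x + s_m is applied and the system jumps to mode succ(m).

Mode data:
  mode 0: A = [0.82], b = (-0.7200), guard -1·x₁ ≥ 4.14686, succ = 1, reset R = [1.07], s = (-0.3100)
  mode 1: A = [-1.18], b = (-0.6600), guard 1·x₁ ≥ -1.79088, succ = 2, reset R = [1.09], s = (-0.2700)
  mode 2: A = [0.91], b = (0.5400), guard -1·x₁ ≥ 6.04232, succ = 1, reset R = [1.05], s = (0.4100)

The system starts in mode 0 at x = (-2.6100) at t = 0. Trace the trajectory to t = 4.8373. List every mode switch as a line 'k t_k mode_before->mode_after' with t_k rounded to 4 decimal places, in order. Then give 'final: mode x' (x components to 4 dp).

Mode 0: guard c·x = 4.1469 hit at Δt = 0.4452 (t = 0.4452), x⁻ = (-4.1469) → reset → x⁺ = (-4.7471), jump to mode 1
Mode 1: guard c·x = -1.7909 hit at Δt = 1.0372 (t = 1.4824), x⁻ = (-1.7909) → reset → x⁺ = (-2.2221), jump to mode 2
Mode 2: guard c·x = 6.0423 hit at Δt = 1.3271 (t = 2.8095), x⁻ = (-6.0423) → reset → x⁺ = (-5.9344), jump to mode 1
Mode 1: guard c·x = -1.7909 hit at Δt = 1.2487 (t = 4.0582), x⁻ = (-1.7909) → reset → x⁺ = (-2.2221), jump to mode 2
Mode 2: flow for 0.7791 to horizon, guard not reached → x = (-3.9026)

1 0.4452 0->1
2 1.4824 1->2
3 2.8095 2->1
4 4.0582 1->2
final: 2 -3.9026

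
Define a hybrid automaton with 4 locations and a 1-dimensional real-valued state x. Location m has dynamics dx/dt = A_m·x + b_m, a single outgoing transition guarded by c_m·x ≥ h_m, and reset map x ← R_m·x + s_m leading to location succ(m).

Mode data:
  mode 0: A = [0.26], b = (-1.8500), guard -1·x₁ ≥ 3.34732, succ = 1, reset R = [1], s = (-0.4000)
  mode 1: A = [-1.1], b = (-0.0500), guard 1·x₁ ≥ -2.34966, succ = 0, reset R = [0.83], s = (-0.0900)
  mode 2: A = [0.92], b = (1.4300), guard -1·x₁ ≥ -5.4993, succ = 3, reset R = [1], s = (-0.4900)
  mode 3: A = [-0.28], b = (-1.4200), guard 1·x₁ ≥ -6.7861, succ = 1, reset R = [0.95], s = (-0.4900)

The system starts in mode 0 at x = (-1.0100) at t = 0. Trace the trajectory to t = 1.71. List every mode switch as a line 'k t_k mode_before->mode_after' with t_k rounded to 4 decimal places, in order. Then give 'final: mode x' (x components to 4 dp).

1 0.9724 0->1
2 1.4034 1->0
final: 0 -2.7999

Mode 0: guard c·x = 3.3473 hit at Δt = 0.9724 (t = 0.9724), x⁻ = (-3.3473) → reset → x⁺ = (-3.7473), jump to mode 1
Mode 1: guard c·x = -2.3497 hit at Δt = 0.4310 (t = 1.4034), x⁻ = (-2.3497) → reset → x⁺ = (-2.0402), jump to mode 0
Mode 0: flow for 0.3066 to horizon, guard not reached → x = (-2.7999)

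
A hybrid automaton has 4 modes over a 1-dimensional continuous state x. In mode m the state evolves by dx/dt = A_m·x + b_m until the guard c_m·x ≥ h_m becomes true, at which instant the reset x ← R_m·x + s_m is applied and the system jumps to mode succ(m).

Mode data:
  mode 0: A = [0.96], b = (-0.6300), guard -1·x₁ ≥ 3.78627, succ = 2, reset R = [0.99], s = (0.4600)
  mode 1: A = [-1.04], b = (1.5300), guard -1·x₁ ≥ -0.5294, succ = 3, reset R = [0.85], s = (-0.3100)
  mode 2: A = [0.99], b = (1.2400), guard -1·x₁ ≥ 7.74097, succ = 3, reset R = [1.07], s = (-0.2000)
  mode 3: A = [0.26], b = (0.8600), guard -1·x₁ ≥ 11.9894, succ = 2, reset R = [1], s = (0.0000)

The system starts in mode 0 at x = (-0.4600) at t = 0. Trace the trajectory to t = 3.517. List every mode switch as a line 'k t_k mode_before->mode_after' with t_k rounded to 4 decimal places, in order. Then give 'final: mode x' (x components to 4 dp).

Mode 0: guard c·x = 3.7863 hit at Δt = 1.4388 (t = 1.4388), x⁻ = (-3.7863) → reset → x⁺ = (-3.2884), jump to mode 2
Mode 2: guard c·x = 7.7410 hit at Δt = 1.1708 (t = 2.6096), x⁻ = (-7.7410) → reset → x⁺ = (-8.4828), jump to mode 3
Mode 3: flow for 0.9074 to horizon, guard not reached → x = (-9.8598)

1 1.4388 0->2
2 2.6096 2->3
final: 3 -9.8598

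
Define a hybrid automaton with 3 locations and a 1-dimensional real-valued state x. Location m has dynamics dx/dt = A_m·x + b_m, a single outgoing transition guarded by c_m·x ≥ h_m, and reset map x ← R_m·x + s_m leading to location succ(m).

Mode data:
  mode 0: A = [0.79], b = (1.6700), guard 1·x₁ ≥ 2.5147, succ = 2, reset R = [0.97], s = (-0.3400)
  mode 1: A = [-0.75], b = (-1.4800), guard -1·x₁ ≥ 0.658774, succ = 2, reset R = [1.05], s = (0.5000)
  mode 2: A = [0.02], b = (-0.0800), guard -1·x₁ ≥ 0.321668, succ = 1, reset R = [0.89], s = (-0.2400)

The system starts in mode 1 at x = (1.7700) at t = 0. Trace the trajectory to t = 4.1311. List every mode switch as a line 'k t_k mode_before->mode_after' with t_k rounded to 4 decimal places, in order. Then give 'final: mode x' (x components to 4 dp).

Mode 1: guard c·x = 0.6588 hit at Δt = 1.3953 (t = 1.3953), x⁻ = (-0.6588) → reset → x⁺ = (-0.1917), jump to mode 2
Mode 2: guard c·x = 0.3217 hit at Δt = 1.5266 (t = 2.9219), x⁻ = (-0.3217) → reset → x⁺ = (-0.5263), jump to mode 1
Mode 1: guard c·x = 0.6588 hit at Δt = 0.1280 (t = 3.0499), x⁻ = (-0.6588) → reset → x⁺ = (-0.1917), jump to mode 2
Mode 2: flow for 1.0812 to horizon, guard not reached → x = (-0.2833)

1 1.3953 1->2
2 2.9219 2->1
3 3.0499 1->2
final: 2 -0.2833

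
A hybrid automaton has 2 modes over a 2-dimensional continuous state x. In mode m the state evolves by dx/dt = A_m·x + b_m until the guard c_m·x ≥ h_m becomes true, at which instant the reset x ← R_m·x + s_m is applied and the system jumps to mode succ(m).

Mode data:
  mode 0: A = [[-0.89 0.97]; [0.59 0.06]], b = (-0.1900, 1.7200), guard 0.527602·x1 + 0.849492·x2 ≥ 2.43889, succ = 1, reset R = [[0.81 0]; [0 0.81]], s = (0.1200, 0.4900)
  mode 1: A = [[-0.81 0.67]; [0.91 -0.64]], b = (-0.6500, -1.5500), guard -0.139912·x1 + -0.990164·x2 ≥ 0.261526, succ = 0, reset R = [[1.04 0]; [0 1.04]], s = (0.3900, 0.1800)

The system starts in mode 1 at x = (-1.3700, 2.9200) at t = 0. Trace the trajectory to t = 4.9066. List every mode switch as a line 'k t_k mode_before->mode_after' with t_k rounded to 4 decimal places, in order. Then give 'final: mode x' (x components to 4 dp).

1 1.0406 1->0
2 2.3316 0->1
3 3.9447 1->0
final: 0 0.6706 1.8396

Mode 1: guard c·x = 0.2615 hit at Δt = 1.0406 (t = 1.0406), x⁻ = (-0.6040, -0.1788) → reset → x⁺ = (-0.2382, -0.0059), jump to mode 0
Mode 0: guard c·x = 2.4389 hit at Δt = 1.2910 (t = 2.3316), x⁻ = (0.7733, 2.3907) → reset → x⁺ = (0.7464, 2.4265), jump to mode 1
Mode 1: guard c·x = 0.2615 hit at Δt = 1.6131 (t = 3.9447), x⁻ = (0.0241, -0.2675) → reset → x⁺ = (0.4151, -0.0982), jump to mode 0
Mode 0: flow for 0.9619 to horizon, guard not reached → x = (0.6706, 1.8396)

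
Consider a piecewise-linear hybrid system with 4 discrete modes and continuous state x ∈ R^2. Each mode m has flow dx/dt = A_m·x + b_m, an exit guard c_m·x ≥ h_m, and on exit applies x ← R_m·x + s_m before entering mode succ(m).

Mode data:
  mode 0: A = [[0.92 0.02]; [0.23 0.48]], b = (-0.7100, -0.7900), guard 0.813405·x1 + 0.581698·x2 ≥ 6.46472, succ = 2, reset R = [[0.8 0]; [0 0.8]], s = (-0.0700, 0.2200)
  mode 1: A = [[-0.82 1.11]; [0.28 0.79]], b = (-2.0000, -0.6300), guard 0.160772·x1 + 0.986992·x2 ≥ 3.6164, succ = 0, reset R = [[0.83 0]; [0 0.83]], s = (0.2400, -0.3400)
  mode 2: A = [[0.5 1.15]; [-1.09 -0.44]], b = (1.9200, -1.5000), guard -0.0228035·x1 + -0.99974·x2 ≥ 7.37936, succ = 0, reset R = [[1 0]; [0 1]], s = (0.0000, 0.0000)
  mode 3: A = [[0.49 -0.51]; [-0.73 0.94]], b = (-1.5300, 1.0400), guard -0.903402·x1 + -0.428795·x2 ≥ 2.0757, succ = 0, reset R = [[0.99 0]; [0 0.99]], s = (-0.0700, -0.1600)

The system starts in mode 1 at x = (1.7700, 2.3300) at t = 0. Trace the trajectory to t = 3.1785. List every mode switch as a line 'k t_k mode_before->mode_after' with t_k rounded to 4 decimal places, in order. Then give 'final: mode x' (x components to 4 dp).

Mode 1: guard c·x = 3.6164 hit at Δt = 0.5146 (t = 0.5146), x⁻ = (1.6561, 3.3943) → reset → x⁺ = (1.6145, 2.4773), jump to mode 0
Mode 0: guard c·x = 6.4647 hit at Δt = 1.5610 (t = 2.0756), x⁻ = (4.5345, 4.7728) → reset → x⁺ = (3.5576, 4.0383), jump to mode 2
Mode 2: flow for 1.1029 to horizon, guard not reached → x = (8.6510, -5.5988)

1 0.5146 1->0
2 2.0756 0->2
final: 2 8.6510 -5.5988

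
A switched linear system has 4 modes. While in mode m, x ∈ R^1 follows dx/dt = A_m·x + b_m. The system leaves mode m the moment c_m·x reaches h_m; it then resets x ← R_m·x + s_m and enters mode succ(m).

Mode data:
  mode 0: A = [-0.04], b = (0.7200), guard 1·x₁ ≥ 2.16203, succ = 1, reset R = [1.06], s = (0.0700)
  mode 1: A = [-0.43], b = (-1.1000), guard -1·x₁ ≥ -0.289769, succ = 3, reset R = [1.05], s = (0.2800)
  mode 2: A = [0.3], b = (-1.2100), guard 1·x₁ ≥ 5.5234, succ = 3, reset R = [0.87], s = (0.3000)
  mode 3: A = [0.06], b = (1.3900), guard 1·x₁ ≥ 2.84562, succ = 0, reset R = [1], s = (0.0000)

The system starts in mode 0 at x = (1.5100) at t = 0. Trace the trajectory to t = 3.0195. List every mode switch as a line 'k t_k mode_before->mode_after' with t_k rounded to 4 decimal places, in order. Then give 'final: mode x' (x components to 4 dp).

1 1.0086 0->1
2 2.2800 1->3
final: 3 1.6618

Mode 0: guard c·x = 2.1620 hit at Δt = 1.0086 (t = 1.0086), x⁻ = (2.1620) → reset → x⁺ = (2.3618), jump to mode 1
Mode 1: guard c·x = -0.2898 hit at Δt = 1.2714 (t = 2.2800), x⁻ = (0.2898) → reset → x⁺ = (0.5843), jump to mode 3
Mode 3: flow for 0.7395 to horizon, guard not reached → x = (1.6618)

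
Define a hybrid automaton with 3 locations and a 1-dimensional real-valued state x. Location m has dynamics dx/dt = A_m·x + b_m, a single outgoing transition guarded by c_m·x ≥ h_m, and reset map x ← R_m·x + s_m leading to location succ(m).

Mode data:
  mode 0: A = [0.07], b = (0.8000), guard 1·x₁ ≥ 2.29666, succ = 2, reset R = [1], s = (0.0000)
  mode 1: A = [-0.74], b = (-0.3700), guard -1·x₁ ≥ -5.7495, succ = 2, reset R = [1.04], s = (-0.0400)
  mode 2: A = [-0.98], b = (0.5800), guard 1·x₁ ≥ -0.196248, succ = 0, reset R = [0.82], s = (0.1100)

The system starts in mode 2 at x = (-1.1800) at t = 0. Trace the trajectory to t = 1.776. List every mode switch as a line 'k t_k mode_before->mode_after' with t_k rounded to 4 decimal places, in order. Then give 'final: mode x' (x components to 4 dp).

1 0.8267 2->0
final: 0 0.7308

Mode 2: guard c·x = -0.1962 hit at Δt = 0.8267 (t = 0.8267), x⁻ = (-0.1962) → reset → x⁺ = (-0.0509), jump to mode 0
Mode 0: flow for 0.9493 to horizon, guard not reached → x = (0.7308)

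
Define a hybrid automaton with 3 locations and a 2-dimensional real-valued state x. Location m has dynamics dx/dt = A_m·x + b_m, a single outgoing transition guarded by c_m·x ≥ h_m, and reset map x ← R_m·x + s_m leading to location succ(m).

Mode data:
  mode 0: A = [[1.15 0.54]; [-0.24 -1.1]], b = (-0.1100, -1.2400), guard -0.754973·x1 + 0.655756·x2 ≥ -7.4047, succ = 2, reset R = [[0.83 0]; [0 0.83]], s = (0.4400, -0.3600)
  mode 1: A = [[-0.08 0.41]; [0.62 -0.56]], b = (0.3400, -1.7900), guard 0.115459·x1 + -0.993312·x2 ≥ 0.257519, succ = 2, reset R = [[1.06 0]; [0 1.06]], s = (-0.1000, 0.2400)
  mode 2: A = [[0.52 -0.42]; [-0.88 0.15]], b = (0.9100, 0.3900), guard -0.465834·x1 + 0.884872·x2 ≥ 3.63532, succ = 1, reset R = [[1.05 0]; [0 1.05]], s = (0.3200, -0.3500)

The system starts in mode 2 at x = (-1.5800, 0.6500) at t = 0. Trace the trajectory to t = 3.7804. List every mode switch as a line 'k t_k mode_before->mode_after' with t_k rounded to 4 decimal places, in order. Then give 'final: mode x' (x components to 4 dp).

Mode 2: guard c·x = 3.6353 hit at Δt = 0.9849 (t = 0.9849), x⁻ = (-2.3269, 2.8833) → reset → x⁺ = (-2.1233, 2.6775), jump to mode 1
Mode 1: guard c·x = 0.2575 hit at Δt = 0.9270 (t = 1.9119), x⁻ = (-1.3222, -0.4129) → reset → x⁺ = (-1.5015, -0.1977), jump to mode 2
Mode 2: guard c·x = 3.6353 hit at Δt = 1.5457 (t = 3.4576), x⁻ = (-2.2237, 2.9376) → reset → x⁺ = (-2.0149, 2.7345), jump to mode 1
Mode 1: flow for 0.3228 to horizon, guard not reached → x = (-1.5871, 1.4280)

1 0.9849 2->1
2 1.9119 1->2
3 3.4576 2->1
final: 1 -1.5871 1.4280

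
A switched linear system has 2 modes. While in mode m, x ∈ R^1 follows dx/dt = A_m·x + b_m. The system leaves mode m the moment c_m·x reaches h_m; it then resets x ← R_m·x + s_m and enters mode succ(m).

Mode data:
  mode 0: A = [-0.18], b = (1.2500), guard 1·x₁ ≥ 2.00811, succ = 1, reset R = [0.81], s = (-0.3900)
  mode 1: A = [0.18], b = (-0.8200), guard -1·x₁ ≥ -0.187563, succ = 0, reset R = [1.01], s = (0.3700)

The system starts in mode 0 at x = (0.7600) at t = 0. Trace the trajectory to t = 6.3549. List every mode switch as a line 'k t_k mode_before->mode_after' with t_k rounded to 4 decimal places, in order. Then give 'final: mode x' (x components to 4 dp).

1 1.2523 0->1
2 2.7781 1->0
3 4.2077 0->1
4 5.7335 1->0
final: 0 1.2351

Mode 0: guard c·x = 2.0081 hit at Δt = 1.2523 (t = 1.2523), x⁻ = (2.0081) → reset → x⁺ = (1.2366), jump to mode 1
Mode 1: guard c·x = -0.1876 hit at Δt = 1.5258 (t = 2.7781), x⁻ = (0.1876) → reset → x⁺ = (0.5594), jump to mode 0
Mode 0: guard c·x = 2.0081 hit at Δt = 1.4296 (t = 4.2077), x⁻ = (2.0081) → reset → x⁺ = (1.2366), jump to mode 1
Mode 1: guard c·x = -0.1876 hit at Δt = 1.5258 (t = 5.7335), x⁻ = (0.1876) → reset → x⁺ = (0.5594), jump to mode 0
Mode 0: flow for 0.6214 to horizon, guard not reached → x = (1.2351)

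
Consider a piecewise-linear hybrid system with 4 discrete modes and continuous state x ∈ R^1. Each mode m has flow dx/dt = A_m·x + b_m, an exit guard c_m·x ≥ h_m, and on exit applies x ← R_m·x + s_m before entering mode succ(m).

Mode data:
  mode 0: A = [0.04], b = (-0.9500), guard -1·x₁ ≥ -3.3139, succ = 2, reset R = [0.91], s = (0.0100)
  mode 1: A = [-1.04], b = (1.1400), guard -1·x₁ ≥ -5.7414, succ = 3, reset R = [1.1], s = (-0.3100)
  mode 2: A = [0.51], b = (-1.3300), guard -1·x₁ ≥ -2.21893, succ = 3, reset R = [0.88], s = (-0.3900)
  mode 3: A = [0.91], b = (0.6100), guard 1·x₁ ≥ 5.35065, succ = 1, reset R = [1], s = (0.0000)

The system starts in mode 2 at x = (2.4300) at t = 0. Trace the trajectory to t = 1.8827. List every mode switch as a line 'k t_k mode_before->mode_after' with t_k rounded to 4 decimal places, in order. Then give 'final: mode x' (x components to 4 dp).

Mode 2: guard c·x = -2.2189 hit at Δt = 1.5342 (t = 1.5342), x⁻ = (2.2189) → reset → x⁺ = (1.5627), jump to mode 3
Mode 3: flow for 0.3485 to horizon, guard not reached → x = (2.3959)

1 1.5342 2->3
final: 3 2.3959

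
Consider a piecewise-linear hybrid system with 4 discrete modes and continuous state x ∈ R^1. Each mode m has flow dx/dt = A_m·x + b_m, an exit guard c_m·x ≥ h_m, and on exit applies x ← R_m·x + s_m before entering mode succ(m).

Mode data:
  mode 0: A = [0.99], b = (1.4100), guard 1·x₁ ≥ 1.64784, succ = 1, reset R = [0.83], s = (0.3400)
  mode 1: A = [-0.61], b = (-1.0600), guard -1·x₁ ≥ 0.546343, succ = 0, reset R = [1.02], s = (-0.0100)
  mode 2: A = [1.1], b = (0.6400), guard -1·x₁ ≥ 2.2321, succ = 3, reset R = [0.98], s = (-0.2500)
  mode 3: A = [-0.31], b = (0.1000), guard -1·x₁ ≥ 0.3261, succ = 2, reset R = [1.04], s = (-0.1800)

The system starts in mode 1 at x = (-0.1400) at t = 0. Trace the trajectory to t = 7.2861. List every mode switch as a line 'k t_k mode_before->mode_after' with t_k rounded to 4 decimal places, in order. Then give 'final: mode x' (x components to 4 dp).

1 0.4811 1->0
2 1.7707 0->1
3 3.5116 1->0
4 4.8012 0->1
5 6.5421 1->0
final: 0 0.3658

Mode 1: guard c·x = 0.5463 hit at Δt = 0.4811 (t = 0.4811), x⁻ = (-0.5463) → reset → x⁺ = (-0.5673), jump to mode 0
Mode 0: guard c·x = 1.6478 hit at Δt = 1.2896 (t = 1.7707), x⁻ = (1.6478) → reset → x⁺ = (1.7077), jump to mode 1
Mode 1: guard c·x = 0.5463 hit at Δt = 1.7409 (t = 3.5116), x⁻ = (-0.5463) → reset → x⁺ = (-0.5673), jump to mode 0
Mode 0: guard c·x = 1.6478 hit at Δt = 1.2896 (t = 4.8012), x⁻ = (1.6478) → reset → x⁺ = (1.7077), jump to mode 1
Mode 1: guard c·x = 0.5463 hit at Δt = 1.7409 (t = 6.5421), x⁻ = (-0.5463) → reset → x⁺ = (-0.5673), jump to mode 0
Mode 0: flow for 0.7440 to horizon, guard not reached → x = (0.3658)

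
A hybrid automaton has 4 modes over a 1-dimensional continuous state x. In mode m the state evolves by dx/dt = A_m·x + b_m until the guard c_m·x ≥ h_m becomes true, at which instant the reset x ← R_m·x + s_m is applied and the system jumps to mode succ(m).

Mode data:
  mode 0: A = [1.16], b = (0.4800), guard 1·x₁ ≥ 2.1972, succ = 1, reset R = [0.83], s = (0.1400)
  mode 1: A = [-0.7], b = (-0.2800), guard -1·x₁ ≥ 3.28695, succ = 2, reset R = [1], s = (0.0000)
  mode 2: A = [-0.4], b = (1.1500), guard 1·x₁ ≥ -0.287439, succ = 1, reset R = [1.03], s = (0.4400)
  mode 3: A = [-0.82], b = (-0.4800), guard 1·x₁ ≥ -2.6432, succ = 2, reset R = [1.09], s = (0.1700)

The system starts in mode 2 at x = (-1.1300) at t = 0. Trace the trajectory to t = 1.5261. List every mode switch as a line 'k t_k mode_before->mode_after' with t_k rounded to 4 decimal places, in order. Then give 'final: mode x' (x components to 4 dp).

1 0.5905 2->1
final: 1 -0.1174

Mode 2: guard c·x = -0.2874 hit at Δt = 0.5905 (t = 0.5905), x⁻ = (-0.2874) → reset → x⁺ = (0.1439), jump to mode 1
Mode 1: flow for 0.9356 to horizon, guard not reached → x = (-0.1174)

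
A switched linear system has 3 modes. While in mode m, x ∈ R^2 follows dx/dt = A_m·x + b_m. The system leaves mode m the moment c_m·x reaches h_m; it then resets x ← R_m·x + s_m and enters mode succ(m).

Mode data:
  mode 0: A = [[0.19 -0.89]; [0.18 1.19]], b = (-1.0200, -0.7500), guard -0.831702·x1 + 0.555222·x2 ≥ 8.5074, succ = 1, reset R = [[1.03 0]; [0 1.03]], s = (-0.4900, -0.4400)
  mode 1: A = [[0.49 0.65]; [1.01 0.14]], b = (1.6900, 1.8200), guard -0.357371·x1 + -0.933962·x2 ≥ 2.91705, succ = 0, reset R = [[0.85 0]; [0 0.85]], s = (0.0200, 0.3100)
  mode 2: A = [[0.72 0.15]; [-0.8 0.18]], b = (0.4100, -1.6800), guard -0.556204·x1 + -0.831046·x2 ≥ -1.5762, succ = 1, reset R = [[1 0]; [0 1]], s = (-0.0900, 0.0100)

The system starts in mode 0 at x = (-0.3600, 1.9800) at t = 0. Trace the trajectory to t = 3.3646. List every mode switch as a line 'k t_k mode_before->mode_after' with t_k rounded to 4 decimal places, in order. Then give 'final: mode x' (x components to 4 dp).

Mode 0: guard c·x = 8.5074 hit at Δt = 1.2941 (t = 1.2941), x⁻ = (-6.4191, 5.7070) → reset → x⁺ = (-7.1017, 5.4382), jump to mode 1
Mode 1: guard c·x = 2.9171 hit at Δt = 1.3020 (t = 2.5961), x⁻ = (-6.9715, -0.4557) → reset → x⁺ = (-5.9058, -0.0774), jump to mode 0
Mode 0: flow for 0.7685 to horizon, guard not reached → x = (-6.8652, -2.5922)

1 1.2941 0->1
2 2.5961 1->0
final: 0 -6.8652 -2.5922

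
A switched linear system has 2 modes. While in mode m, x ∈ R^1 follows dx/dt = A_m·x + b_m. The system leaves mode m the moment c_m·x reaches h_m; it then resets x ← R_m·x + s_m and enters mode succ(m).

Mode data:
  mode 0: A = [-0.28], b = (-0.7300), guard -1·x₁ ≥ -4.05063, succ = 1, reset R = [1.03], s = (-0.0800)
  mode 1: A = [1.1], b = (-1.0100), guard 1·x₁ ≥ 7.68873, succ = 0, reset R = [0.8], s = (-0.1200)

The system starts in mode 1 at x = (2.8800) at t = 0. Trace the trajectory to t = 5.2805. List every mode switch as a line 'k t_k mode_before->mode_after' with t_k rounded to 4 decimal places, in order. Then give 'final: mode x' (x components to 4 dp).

1 1.1261 1->0
2 2.0561 0->1
3 2.7448 1->0
4 3.6748 0->1
5 4.3636 1->0
final: 0 4.0750

Mode 1: guard c·x = 7.6887 hit at Δt = 1.1261 (t = 1.1261), x⁻ = (7.6887) → reset → x⁺ = (6.0310), jump to mode 0
Mode 0: guard c·x = -4.0506 hit at Δt = 0.9300 (t = 2.0561), x⁻ = (4.0506) → reset → x⁺ = (4.0921), jump to mode 1
Mode 1: guard c·x = 7.6887 hit at Δt = 0.6887 (t = 2.7448), x⁻ = (7.6887) → reset → x⁺ = (6.0310), jump to mode 0
Mode 0: guard c·x = -4.0506 hit at Δt = 0.9300 (t = 3.6748), x⁻ = (4.0506) → reset → x⁺ = (4.0921), jump to mode 1
Mode 1: guard c·x = 7.6887 hit at Δt = 0.6887 (t = 4.3636), x⁻ = (7.6887) → reset → x⁺ = (6.0310), jump to mode 0
Mode 0: flow for 0.9169 to horizon, guard not reached → x = (4.0750)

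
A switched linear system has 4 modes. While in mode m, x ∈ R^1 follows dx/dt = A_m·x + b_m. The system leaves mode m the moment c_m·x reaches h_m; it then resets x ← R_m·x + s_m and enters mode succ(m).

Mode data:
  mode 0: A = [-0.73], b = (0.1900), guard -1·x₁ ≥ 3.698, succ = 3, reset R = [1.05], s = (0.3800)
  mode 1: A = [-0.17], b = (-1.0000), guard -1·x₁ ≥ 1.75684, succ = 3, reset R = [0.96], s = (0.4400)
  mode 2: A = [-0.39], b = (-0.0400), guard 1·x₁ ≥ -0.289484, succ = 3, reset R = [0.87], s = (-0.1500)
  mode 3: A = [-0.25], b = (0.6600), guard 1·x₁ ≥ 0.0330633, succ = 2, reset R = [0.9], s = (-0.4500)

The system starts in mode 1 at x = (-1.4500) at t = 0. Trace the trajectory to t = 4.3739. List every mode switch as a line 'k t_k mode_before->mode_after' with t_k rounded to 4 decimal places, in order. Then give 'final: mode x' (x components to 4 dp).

1 0.4220 1->3
2 2.0194 3->2
3 3.3793 2->3
4 3.9965 3->2
final: 2 -0.3768

Mode 1: guard c·x = 1.7568 hit at Δt = 0.4220 (t = 0.4220), x⁻ = (-1.7568) → reset → x⁺ = (-1.2466), jump to mode 3
Mode 3: guard c·x = 0.0331 hit at Δt = 1.5974 (t = 2.0194), x⁻ = (0.0331) → reset → x⁺ = (-0.4202), jump to mode 2
Mode 2: guard c·x = -0.2895 hit at Δt = 1.3599 (t = 3.3793), x⁻ = (-0.2895) → reset → x⁺ = (-0.4019), jump to mode 3
Mode 3: guard c·x = 0.0331 hit at Δt = 0.6172 (t = 3.9965), x⁻ = (0.0331) → reset → x⁺ = (-0.4202), jump to mode 2
Mode 2: flow for 0.3774 to horizon, guard not reached → x = (-0.3768)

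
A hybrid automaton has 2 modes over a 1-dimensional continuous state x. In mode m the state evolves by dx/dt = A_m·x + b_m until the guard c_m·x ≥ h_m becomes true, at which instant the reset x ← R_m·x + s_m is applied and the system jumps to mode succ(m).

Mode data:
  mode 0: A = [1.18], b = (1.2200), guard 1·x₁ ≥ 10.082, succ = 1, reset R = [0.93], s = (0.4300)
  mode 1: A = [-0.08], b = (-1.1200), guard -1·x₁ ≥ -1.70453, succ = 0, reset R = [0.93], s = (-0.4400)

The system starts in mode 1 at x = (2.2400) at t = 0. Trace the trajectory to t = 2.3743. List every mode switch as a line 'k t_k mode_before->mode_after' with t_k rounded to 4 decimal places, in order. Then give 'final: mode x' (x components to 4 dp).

1 0.4191 1->0
2 1.8000 0->1
final: 1 8.7372

Mode 1: guard c·x = -1.7045 hit at Δt = 0.4191 (t = 0.4191), x⁻ = (1.7045) → reset → x⁺ = (1.1452), jump to mode 0
Mode 0: guard c·x = 10.0820 hit at Δt = 1.3809 (t = 1.8000), x⁻ = (10.0820) → reset → x⁺ = (9.8063), jump to mode 1
Mode 1: flow for 0.5743 to horizon, guard not reached → x = (8.7372)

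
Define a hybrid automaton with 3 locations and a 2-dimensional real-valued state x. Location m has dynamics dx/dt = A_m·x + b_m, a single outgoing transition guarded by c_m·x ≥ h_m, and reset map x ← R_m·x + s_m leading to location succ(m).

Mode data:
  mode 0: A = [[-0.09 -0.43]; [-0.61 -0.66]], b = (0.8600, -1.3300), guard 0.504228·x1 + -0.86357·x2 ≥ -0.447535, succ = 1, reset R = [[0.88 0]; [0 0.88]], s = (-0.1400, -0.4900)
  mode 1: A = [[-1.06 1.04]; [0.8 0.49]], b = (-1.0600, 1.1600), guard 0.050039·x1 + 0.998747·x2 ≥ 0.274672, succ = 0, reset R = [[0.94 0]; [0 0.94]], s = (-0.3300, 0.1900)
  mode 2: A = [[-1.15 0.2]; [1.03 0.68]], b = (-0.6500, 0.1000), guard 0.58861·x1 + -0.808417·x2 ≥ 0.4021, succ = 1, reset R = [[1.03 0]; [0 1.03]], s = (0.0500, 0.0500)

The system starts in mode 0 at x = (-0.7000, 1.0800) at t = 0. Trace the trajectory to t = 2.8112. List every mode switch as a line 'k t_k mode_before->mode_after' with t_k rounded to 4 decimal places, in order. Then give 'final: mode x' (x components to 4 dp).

Mode 0: guard c·x = -0.4475 hit at Δt = 0.5379 (t = 0.5379), x⁻ = (-0.3677, 0.3035) → reset → x⁺ = (-0.4636, -0.2229), jump to mode 1
Mode 1: guard c·x = 0.2747 hit at Δt = 0.8114 (t = 1.3493), x⁻ = (-0.7288, 0.3115) → reset → x⁺ = (-1.0151, 0.4828), jump to mode 0
Mode 0: guard c·x = -0.4475 hit at Δt = 0.3793 (t = 1.7286), x⁻ = (-0.7070, 0.1054) → reset → x⁺ = (-0.7622, -0.3972), jump to mode 1
Mode 1: flow for 1.0826 to horizon, guard not reached → x = (-1.0721, -0.1132)

1 0.5379 0->1
2 1.3493 1->0
3 1.7286 0->1
final: 1 -1.0721 -0.1132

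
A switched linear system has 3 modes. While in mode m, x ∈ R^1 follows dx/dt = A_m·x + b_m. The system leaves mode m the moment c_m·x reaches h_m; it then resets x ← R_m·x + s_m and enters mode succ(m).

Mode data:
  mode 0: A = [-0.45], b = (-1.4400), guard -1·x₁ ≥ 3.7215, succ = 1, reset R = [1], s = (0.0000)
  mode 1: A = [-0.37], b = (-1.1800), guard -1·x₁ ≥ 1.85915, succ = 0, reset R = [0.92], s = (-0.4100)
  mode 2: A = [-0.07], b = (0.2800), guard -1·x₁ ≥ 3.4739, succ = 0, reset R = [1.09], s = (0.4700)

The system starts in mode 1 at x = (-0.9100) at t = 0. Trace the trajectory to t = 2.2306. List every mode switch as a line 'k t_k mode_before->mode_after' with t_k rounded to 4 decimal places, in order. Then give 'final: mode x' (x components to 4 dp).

1 1.4557 1->0
final: 0 -2.4382

Mode 1: guard c·x = 1.8592 hit at Δt = 1.4557 (t = 1.4557), x⁻ = (-1.8592) → reset → x⁺ = (-2.1204), jump to mode 0
Mode 0: flow for 0.7749 to horizon, guard not reached → x = (-2.4382)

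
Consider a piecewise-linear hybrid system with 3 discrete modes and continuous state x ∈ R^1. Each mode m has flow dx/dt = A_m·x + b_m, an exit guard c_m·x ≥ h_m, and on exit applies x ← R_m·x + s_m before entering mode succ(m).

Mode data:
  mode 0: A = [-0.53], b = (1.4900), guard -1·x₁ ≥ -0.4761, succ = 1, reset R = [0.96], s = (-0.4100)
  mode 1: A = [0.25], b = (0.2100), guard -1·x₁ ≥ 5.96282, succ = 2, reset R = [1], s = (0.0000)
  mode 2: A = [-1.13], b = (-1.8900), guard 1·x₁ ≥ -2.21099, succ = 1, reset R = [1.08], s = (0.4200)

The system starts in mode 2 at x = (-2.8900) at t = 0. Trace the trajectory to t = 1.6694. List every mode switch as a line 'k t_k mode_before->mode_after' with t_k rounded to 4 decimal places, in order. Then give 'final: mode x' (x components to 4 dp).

Mode 2: guard c·x = -2.2110 hit at Δt = 0.7220 (t = 0.7220), x⁻ = (-2.2110) → reset → x⁺ = (-1.9679), jump to mode 1
Mode 1: flow for 0.9474 to horizon, guard not reached → x = (-2.2693)

1 0.7220 2->1
final: 1 -2.2693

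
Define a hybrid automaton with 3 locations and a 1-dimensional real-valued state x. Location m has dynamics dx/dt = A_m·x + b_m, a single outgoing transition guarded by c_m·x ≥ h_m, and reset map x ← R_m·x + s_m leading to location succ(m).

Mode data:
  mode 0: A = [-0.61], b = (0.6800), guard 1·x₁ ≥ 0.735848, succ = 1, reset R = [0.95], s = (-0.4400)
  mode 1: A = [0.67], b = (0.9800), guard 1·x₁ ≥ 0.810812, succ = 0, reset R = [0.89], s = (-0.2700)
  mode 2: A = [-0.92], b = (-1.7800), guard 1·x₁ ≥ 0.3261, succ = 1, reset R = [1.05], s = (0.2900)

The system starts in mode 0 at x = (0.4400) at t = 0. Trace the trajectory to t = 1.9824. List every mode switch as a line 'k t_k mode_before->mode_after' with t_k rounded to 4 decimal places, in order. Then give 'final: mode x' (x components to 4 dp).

Mode 0: guard c·x = 0.7358 hit at Δt = 0.9460 (t = 0.9460), x⁻ = (0.7358) → reset → x⁺ = (0.2591), jump to mode 1
Mode 1: guard c·x = 0.8108 hit at Δt = 0.4149 (t = 1.3609), x⁻ = (0.8108) → reset → x⁺ = (0.4516), jump to mode 0
Mode 0: flow for 0.6215 to horizon, guard not reached → x = (0.6609)

1 0.9460 0->1
2 1.3609 1->0
final: 0 0.6609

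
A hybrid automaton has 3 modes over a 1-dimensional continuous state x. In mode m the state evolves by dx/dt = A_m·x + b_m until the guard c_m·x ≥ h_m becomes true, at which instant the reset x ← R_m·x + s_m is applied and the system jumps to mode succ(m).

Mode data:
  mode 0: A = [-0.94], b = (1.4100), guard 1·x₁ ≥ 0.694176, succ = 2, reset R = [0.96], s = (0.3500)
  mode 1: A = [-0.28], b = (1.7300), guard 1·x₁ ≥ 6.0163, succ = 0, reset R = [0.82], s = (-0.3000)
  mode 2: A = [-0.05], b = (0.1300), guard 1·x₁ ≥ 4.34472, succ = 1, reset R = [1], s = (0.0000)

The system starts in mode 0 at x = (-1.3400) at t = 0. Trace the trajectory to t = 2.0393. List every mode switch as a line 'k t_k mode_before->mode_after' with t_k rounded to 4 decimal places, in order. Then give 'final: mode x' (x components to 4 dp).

1 1.3401 0->2
final: 2 1.0708

Mode 0: guard c·x = 0.6942 hit at Δt = 1.3401 (t = 1.3401), x⁻ = (0.6942) → reset → x⁺ = (1.0164), jump to mode 2
Mode 2: flow for 0.6992 to horizon, guard not reached → x = (1.0708)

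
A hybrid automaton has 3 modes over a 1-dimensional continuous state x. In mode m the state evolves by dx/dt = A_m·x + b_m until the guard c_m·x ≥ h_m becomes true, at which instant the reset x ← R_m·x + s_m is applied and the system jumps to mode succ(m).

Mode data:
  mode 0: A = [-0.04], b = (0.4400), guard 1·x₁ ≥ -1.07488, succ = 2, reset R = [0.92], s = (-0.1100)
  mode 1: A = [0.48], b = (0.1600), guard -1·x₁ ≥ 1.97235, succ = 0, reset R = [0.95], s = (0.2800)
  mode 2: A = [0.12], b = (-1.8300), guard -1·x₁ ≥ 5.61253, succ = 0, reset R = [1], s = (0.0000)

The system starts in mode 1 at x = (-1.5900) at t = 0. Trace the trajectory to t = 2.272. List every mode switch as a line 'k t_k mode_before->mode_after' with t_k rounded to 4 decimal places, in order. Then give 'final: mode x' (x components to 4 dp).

Mode 1: guard c·x = 1.9724 hit at Δt = 0.5534 (t = 0.5534), x⁻ = (-1.9724) → reset → x⁺ = (-1.5937), jump to mode 0
Mode 0: guard c·x = -1.0749 hit at Δt = 1.0518 (t = 1.6052), x⁻ = (-1.0749) → reset → x⁺ = (-1.0989), jump to mode 2
Mode 2: flow for 0.6668 to horizon, guard not reached → x = (-2.4608)

1 0.5534 1->0
2 1.6052 0->2
final: 2 -2.4608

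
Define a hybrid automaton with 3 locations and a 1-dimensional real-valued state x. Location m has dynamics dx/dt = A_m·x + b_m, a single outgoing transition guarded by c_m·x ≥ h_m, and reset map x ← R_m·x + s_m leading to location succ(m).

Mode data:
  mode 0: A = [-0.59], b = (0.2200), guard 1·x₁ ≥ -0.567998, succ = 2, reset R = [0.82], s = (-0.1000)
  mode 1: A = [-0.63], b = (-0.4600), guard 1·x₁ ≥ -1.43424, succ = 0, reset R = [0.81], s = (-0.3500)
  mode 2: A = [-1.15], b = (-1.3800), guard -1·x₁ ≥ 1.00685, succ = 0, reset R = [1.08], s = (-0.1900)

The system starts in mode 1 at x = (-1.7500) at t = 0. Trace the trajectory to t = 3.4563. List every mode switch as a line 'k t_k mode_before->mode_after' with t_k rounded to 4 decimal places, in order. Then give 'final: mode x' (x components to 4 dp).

1 0.5881 1->0
2 1.7655 0->2
3 2.7994 2->0
final: 0 -0.7472

Mode 1: guard c·x = -1.4342 hit at Δt = 0.5881 (t = 0.5881), x⁻ = (-1.4342) → reset → x⁺ = (-1.5117), jump to mode 0
Mode 0: guard c·x = -0.5680 hit at Δt = 1.1774 (t = 1.7655), x⁻ = (-0.5680) → reset → x⁺ = (-0.5658), jump to mode 2
Mode 2: guard c·x = 1.0069 hit at Δt = 1.0339 (t = 2.7994), x⁻ = (-1.0069) → reset → x⁺ = (-1.2774), jump to mode 0
Mode 0: flow for 0.6569 to horizon, guard not reached → x = (-0.7472)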